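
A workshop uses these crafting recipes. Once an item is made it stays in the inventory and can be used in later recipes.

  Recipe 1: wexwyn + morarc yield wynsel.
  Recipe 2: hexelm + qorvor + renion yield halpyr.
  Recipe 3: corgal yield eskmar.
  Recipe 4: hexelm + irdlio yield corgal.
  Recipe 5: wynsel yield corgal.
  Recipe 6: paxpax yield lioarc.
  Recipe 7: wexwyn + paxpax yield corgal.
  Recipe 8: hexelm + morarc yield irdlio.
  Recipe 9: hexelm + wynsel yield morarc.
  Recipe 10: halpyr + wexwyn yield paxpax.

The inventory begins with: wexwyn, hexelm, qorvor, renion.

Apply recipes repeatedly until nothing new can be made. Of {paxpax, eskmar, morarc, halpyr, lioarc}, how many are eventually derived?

4

Using Recipe 2, hexelm, qorvor, and renion make halpyr.
Using Recipe 10, halpyr and wexwyn make paxpax.
paxpax → lioarc (Recipe 6).
Using Recipe 7, wexwyn and paxpax make corgal.
Using Recipe 3, corgal makes eskmar.
paxpax: reached.
eskmar: reached.
morarc would need hexelm and wynsel (Recipe 9), but wynsel is never obtained.
halpyr: reached.
lioarc: reached.
Reached: paxpax, eskmar, halpyr, and lioarc — 4 of the 5.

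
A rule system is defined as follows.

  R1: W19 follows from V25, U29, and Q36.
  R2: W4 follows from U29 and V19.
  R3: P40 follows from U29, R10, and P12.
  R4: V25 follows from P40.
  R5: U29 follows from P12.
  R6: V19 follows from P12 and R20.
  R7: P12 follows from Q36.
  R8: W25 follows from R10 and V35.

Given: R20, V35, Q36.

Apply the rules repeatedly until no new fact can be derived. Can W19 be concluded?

W19 would need V25, U29, and Q36 (R1), but V25 is never established.

No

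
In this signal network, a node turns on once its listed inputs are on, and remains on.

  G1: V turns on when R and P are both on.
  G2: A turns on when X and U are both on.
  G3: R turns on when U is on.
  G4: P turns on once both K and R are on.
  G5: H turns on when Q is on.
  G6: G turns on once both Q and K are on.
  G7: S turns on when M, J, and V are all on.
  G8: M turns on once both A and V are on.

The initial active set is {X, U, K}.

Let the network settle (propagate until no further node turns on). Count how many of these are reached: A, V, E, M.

G2: X and U on → A on.
U is on, so R turns on (G3).
G4: K and R on → P on.
G1: R and P on → V on.
A and V are on, so M turns on (G8).
A: reached.
V: reached.
No rule produces E, and it is not given.
M: reached.
Reached: A, V, and M — 3 of the 4.

3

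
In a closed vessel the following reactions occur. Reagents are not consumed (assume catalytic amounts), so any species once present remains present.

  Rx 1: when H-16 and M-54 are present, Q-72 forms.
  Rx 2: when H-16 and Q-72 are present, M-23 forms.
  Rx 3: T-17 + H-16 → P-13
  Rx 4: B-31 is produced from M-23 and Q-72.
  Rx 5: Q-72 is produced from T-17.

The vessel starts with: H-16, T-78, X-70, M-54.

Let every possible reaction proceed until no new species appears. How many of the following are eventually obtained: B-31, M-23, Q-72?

3

H-16 and M-54 present → Q-72 forms (Rx 1).
H-16 and Q-72 present → M-23 forms (Rx 2).
M-23 and Q-72 present → B-31 forms (Rx 4).
B-31: reached.
M-23: reached.
Q-72: reached.
All 3 are reached.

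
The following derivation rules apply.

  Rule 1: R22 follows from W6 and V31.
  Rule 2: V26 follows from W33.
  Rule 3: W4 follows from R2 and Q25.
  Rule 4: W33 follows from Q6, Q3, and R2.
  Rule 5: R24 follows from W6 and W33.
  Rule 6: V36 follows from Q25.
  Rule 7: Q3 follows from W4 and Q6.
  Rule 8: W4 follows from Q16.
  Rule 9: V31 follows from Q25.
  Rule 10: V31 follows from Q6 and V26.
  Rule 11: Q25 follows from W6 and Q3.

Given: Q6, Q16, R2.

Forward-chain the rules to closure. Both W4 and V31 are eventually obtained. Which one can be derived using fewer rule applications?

W4: From Q16, Rule 8 gives W4. [1 rule application]
V31: Q16 holds, so W4 follows (Rule 8). W4 and Q6 hold, so Q3 follows (Rule 7). From Q6, Q3, and R2, Rule 4 gives W33. From W33, Rule 2 gives V26. Q6 and V26 hold, so V31 follows (Rule 10). [5 rule applications]
W4 needs fewer.

W4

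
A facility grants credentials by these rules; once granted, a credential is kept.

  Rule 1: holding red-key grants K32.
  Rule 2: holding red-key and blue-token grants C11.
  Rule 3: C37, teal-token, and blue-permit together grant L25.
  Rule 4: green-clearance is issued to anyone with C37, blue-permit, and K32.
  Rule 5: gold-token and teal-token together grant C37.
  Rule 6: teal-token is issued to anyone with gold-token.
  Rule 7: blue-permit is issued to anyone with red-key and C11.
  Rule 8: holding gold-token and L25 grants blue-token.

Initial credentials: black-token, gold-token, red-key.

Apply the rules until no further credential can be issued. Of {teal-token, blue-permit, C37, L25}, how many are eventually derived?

Holding gold-token grants teal-token (Rule 6).
Holding gold-token and teal-token grants C37 (Rule 5).
teal-token: reached.
blue-permit would need red-key and C11 (Rule 7), but C11 is never granted.
C37: reached.
L25 would need C37, teal-token, and blue-permit (Rule 3), but blue-permit is never granted.
Reached: teal-token and C37 — 2 of the 4.

2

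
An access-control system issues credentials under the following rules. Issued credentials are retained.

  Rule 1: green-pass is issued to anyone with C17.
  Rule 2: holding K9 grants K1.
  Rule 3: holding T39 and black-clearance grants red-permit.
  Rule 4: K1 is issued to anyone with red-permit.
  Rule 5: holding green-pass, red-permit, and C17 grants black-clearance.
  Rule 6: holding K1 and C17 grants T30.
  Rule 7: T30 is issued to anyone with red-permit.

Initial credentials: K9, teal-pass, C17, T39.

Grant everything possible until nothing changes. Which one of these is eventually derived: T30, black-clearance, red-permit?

T30

Holding K9 grants K1 (Rule 2).
Holding K1 and C17 grants T30 (Rule 6).
red-permit would need T39 and black-clearance (Rule 3), but black-clearance is never granted. black-clearance would need green-pass, red-permit, and C17 (Rule 5), but red-permit is never granted.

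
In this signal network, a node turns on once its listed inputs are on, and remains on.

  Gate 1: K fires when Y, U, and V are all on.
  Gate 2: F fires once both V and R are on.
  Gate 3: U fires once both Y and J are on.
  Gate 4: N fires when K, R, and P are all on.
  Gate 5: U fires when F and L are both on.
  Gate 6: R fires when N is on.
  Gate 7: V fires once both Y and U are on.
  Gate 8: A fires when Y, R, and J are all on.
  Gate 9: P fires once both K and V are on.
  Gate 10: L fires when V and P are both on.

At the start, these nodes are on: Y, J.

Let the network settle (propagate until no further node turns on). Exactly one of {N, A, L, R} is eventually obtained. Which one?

L

Y and J are on, so U fires (Gate 3).
Y and U are on, so V fires (Gate 7).
Gate 1: Y, U, and V on → K on.
K and V are on, so P fires (Gate 9).
V and P are on, so L fires (Gate 10).
N would need K, R, and P (Gate 4), but R never turns on. A would need Y, R, and J (Gate 8), but R never turns on. R would need N (Gate 6), but N never turns on.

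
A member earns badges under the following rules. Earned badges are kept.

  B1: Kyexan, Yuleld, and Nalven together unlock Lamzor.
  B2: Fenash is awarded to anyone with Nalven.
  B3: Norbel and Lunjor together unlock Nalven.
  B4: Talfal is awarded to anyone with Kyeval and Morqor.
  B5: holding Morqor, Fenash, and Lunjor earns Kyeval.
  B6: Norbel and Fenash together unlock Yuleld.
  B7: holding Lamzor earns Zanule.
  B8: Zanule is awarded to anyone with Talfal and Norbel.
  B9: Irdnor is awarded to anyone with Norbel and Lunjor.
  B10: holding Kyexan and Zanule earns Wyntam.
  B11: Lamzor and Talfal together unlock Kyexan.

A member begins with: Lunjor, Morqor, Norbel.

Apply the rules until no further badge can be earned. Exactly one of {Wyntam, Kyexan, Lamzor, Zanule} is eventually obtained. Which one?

With Norbel and Lunjor, Nalven is earned (B3).
With Nalven, Fenash is earned (B2).
With Morqor, Fenash, and Lunjor, Kyeval is earned (B5).
With Kyeval and Morqor, Talfal is earned (B4).
With Talfal and Norbel, Zanule is earned (B8).
Lamzor would need Kyexan, Yuleld, and Nalven (B1), but Kyexan is never earned. Wyntam would need Kyexan and Zanule (B10), but Kyexan is never earned. Kyexan would need Lamzor and Talfal (B11), but Lamzor is never earned.

Zanule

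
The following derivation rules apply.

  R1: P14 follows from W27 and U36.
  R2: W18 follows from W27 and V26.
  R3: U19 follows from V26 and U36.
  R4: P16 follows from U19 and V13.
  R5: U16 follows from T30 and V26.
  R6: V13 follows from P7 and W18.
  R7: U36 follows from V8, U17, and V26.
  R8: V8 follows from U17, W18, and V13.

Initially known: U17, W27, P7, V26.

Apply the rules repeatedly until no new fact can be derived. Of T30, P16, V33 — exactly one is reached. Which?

W27 and V26 hold, so W18 follows (R2).
From P7 and W18, R6 gives V13.
U17, W18, and V13 hold, so V8 follows (R8).
V8, U17, and V26 hold, so U36 follows (R7).
V26 and U36 hold, so U19 follows (R3).
From U19 and V13, R4 gives P16.
No rule produces V33, and it is not given. No rule produces T30, and it is not given.

P16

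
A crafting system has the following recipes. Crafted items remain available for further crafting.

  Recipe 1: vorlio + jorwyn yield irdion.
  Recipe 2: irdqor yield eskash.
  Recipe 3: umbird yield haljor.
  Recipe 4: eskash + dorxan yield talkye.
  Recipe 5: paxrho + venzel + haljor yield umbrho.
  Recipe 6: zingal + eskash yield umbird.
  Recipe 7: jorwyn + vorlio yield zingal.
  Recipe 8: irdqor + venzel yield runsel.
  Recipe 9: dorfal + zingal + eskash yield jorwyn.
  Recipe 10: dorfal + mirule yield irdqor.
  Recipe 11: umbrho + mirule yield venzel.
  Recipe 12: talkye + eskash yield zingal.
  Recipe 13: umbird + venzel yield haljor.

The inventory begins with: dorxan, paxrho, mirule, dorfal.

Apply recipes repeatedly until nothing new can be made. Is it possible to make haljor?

Yes

Using Recipe 10, dorfal and mirule make irdqor.
irdqor → eskash (Recipe 2).
eskash + dorxan → talkye (Recipe 4).
talkye + eskash → zingal (Recipe 12).
Using Recipe 6, zingal and eskash make umbird.
umbird → haljor (Recipe 3).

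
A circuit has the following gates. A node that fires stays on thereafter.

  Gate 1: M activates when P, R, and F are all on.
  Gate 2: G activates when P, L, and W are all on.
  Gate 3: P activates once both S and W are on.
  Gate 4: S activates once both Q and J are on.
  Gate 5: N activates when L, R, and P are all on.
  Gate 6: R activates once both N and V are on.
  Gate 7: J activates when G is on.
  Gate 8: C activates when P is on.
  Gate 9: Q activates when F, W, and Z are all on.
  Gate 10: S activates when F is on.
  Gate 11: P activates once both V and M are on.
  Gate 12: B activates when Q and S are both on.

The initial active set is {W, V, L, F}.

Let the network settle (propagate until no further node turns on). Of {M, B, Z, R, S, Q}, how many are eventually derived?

1

Gate 10: F on → S on.
M would need P, R, and F (Gate 1), but R never turns on.
B would need Q and S (Gate 12), but Q never turns on.
No rule produces Z, and it is not given.
R would need N and V (Gate 6), but N never turns on.
S: reached.
Q would need F, W, and Z (Gate 9), but Z never turns on.
Reached: S — 1 of the 6.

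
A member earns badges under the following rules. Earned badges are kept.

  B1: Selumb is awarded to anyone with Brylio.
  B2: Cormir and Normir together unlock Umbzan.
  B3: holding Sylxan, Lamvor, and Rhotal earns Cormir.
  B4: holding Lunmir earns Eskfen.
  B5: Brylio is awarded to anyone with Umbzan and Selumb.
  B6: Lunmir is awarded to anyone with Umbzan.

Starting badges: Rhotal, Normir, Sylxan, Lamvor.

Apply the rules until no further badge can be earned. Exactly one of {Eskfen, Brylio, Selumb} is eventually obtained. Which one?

Eskfen

With Sylxan, Lamvor, and Rhotal, Cormir is earned (B3).
With Cormir and Normir, Umbzan is earned (B2).
With Umbzan, Lunmir is earned (B6).
With Lunmir, Eskfen is earned (B4).
Selumb would need Brylio (B1), but Brylio is never earned. Brylio would need Umbzan and Selumb (B5), but Selumb is never earned.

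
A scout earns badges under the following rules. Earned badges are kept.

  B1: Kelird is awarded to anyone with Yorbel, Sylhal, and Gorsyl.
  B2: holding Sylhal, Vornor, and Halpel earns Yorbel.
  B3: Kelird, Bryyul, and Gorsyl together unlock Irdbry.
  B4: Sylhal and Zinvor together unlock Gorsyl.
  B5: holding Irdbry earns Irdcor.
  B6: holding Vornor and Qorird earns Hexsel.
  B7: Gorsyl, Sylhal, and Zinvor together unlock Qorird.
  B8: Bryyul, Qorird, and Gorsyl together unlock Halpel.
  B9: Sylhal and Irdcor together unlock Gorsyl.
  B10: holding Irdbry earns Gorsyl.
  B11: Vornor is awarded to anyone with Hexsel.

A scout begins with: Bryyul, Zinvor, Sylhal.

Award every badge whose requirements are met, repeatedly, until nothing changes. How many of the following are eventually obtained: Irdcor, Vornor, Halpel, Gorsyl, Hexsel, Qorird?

With Sylhal and Zinvor, Gorsyl is earned (B4).
With Gorsyl, Sylhal, and Zinvor, Qorird is earned (B7).
With Bryyul, Qorird, and Gorsyl, Halpel is earned (B8).
Irdcor would need Irdbry (B5), but Irdbry is never earned.
Vornor would need Hexsel (B11), but Hexsel is never earned.
Halpel: reached.
Gorsyl: reached.
Hexsel would need Vornor and Qorird (B6), but Vornor is never earned.
Qorird: reached.
Reached: Halpel, Gorsyl, and Qorird — 3 of the 6.

3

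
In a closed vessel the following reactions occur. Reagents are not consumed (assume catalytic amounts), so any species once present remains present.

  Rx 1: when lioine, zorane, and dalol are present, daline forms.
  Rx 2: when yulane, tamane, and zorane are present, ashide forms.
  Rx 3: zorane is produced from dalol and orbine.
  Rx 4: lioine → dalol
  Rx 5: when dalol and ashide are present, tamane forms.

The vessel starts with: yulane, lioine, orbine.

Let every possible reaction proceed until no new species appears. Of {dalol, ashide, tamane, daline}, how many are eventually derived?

2

lioine present → dalol forms (Rx 4).
dalol and orbine present → zorane forms (Rx 3).
lioine, zorane, and dalol present → daline forms (Rx 1).
dalol: reached.
ashide would need yulane, tamane, and zorane (Rx 2), but tamane never forms.
tamane would need dalol and ashide (Rx 5), but ashide never forms.
daline: reached.
Reached: dalol and daline — 2 of the 4.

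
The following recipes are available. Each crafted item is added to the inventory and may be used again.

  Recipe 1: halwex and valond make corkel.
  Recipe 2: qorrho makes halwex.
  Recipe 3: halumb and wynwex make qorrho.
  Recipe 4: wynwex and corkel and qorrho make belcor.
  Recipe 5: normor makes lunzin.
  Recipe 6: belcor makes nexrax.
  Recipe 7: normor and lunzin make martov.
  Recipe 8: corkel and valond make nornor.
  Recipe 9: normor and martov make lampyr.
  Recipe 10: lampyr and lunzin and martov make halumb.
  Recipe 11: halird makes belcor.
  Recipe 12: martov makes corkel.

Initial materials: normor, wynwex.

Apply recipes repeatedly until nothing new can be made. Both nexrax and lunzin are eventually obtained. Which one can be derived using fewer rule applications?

lunzin: normor → lunzin (Recipe 5). [1 rule application]
nexrax: normor → lunzin (Recipe 5). Using Recipe 7, normor and lunzin make martov. Using Recipe 12, martov makes corkel. normor and martov → lampyr (Recipe 9). lampyr and lunzin and martov → halumb (Recipe 10). halumb and wynwex → qorrho (Recipe 3). wynwex and corkel and qorrho → belcor (Recipe 4). belcor → nexrax (Recipe 6). [8 rule applications]
lunzin needs fewer.

lunzin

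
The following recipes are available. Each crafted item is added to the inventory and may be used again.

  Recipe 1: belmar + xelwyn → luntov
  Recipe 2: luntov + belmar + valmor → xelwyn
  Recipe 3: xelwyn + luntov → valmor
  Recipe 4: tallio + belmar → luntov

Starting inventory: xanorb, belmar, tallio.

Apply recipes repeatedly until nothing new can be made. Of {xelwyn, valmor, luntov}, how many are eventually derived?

1

Using Recipe 4, tallio and belmar make luntov.
xelwyn would need luntov, belmar, and valmor (Recipe 2), but valmor is never obtained.
valmor would need xelwyn and luntov (Recipe 3), but xelwyn is never obtained.
luntov: reached.
Reached: luntov — 1 of the 3.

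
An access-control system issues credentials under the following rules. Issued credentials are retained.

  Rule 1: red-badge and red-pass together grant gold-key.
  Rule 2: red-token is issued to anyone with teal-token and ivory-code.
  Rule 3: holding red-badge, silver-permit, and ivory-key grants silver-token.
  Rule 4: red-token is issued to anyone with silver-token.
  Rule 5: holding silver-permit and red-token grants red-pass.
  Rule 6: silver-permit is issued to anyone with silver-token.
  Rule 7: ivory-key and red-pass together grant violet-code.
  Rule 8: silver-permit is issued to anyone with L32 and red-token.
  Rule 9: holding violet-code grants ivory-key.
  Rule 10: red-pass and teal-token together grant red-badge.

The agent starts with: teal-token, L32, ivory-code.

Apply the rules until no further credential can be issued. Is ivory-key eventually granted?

No

ivory-key would need violet-code (Rule 9), but violet-code is never granted.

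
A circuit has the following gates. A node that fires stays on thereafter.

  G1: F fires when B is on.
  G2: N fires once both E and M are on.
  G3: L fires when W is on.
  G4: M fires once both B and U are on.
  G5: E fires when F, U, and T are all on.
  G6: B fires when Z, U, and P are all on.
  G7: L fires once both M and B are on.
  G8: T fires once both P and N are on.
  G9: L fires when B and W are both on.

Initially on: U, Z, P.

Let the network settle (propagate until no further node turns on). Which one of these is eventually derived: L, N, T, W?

L

G6: Z, U, and P on → B on.
G4: B and U on → M on.
M and B are on, so L fires (G7).
N would need E and M (G2), but E never turns on. No rule produces W, and it is not given. T would need P and N (G8), but N never turns on.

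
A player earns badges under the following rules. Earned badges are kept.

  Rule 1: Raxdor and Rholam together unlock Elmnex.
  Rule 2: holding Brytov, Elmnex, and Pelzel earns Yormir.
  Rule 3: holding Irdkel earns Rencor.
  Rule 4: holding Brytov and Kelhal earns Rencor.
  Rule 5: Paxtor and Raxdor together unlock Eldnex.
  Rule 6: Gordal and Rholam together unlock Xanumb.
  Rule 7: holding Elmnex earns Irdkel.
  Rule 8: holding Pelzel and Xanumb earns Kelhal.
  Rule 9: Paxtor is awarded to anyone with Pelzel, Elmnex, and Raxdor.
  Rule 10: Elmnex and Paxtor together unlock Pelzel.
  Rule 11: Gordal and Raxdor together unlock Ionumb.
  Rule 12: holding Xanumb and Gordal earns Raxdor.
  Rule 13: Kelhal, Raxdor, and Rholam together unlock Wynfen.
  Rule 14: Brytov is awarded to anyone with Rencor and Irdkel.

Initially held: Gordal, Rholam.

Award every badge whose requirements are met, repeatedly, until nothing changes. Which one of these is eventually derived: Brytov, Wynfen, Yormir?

With Gordal and Rholam, Xanumb is earned (Rule 6).
With Xanumb and Gordal, Raxdor is earned (Rule 12).
With Raxdor and Rholam, Elmnex is earned (Rule 1).
With Elmnex, Irdkel is earned (Rule 7).
With Irdkel, Rencor is earned (Rule 3).
With Rencor and Irdkel, Brytov is earned (Rule 14).
Wynfen would need Kelhal, Raxdor, and Rholam (Rule 13), but Kelhal is never earned. Yormir would need Brytov, Elmnex, and Pelzel (Rule 2), but Pelzel is never earned.

Brytov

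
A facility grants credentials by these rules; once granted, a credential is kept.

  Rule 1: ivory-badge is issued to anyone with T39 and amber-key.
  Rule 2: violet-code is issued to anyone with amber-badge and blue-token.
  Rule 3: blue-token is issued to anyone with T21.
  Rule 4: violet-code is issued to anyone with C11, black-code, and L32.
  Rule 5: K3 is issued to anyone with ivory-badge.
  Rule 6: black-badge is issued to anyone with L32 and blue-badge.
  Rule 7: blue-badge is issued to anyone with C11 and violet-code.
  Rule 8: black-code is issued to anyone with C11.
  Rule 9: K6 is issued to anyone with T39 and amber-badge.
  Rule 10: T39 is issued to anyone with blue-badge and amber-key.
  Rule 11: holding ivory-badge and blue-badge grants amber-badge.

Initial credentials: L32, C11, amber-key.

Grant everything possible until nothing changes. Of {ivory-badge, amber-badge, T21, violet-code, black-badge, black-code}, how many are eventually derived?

5

Holding C11 grants black-code (Rule 8).
Holding C11, black-code, and L32 grants violet-code (Rule 4).
Holding C11 and violet-code grants blue-badge (Rule 7).
Holding L32 and blue-badge grants black-badge (Rule 6).
Holding blue-badge and amber-key grants T39 (Rule 10).
Holding T39 and amber-key grants ivory-badge (Rule 1).
Holding ivory-badge and blue-badge grants amber-badge (Rule 11).
ivory-badge: reached.
amber-badge: reached.
No rule produces T21, and it is not given.
violet-code: reached.
black-badge: reached.
black-code: reached.
Reached: ivory-badge, amber-badge, violet-code, black-badge, and black-code — 5 of the 6.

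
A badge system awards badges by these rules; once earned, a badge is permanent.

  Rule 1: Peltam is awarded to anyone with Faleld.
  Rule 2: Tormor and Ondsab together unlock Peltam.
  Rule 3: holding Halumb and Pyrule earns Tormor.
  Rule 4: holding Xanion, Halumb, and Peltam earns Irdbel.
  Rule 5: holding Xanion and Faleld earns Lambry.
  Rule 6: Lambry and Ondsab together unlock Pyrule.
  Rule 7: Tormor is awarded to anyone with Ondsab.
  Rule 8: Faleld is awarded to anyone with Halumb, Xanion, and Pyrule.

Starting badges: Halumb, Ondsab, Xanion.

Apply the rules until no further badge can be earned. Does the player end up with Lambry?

Lambry would need Xanion and Faleld (Rule 5), but Faleld is never earned.

No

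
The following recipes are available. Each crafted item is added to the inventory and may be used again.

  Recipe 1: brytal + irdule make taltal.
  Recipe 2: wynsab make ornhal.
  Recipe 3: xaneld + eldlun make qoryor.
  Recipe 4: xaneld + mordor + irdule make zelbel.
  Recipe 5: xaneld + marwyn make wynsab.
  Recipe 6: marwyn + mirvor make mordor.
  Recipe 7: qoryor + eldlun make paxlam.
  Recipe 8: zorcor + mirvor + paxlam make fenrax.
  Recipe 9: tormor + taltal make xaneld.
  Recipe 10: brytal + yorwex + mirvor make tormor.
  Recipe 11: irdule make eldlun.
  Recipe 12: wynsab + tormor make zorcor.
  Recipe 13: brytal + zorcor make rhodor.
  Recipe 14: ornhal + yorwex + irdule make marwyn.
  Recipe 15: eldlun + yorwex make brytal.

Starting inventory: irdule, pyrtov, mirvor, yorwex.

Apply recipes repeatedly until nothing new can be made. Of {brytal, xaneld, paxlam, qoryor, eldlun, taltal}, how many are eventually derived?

6

Using Recipe 11, irdule makes eldlun.
Using Recipe 15, eldlun and yorwex make brytal.
brytal + irdule → taltal (Recipe 1).
Using Recipe 10, brytal, yorwex, and mirvor make tormor.
tormor + taltal → xaneld (Recipe 9).
xaneld + eldlun → qoryor (Recipe 3).
qoryor + eldlun → paxlam (Recipe 7).
brytal: reached.
xaneld: reached.
paxlam: reached.
qoryor: reached.
eldlun: reached.
taltal: reached.
All 6 are reached.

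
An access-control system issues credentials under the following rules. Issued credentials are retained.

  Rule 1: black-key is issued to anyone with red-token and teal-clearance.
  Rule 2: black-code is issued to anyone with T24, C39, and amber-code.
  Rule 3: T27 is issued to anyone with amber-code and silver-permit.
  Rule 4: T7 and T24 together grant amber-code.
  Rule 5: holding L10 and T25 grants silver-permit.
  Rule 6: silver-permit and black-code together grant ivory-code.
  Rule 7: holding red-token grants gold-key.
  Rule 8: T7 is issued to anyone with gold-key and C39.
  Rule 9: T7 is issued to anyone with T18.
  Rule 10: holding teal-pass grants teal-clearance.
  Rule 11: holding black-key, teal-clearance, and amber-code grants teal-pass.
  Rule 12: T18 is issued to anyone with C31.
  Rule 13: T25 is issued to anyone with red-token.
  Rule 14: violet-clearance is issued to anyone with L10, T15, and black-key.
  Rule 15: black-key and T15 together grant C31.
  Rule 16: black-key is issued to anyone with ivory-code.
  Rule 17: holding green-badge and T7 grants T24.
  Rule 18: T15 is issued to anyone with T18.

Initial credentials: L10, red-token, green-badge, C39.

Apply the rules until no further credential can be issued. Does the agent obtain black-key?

Yes

Holding red-token grants gold-key (Rule 7).
Holding red-token grants T25 (Rule 13).
Holding gold-key and C39 grants T7 (Rule 8).
Holding L10 and T25 grants silver-permit (Rule 5).
Holding green-badge and T7 grants T24 (Rule 17).
Holding T7 and T24 grants amber-code (Rule 4).
Holding T24, C39, and amber-code grants black-code (Rule 2).
Holding silver-permit and black-code grants ivory-code (Rule 6).
Holding ivory-code grants black-key (Rule 16).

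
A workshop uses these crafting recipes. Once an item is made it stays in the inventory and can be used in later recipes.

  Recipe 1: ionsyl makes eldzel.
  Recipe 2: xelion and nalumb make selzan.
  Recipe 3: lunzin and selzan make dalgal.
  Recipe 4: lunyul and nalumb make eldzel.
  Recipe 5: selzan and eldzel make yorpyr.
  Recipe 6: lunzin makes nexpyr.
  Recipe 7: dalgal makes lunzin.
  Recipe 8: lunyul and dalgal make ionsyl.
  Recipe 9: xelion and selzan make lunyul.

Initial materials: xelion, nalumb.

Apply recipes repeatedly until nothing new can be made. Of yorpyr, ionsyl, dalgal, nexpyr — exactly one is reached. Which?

Using Recipe 2, xelion and nalumb make selzan.
xelion and selzan → lunyul (Recipe 9).
Using Recipe 4, lunyul and nalumb make eldzel.
Using Recipe 5, selzan and eldzel make yorpyr.
nexpyr would need lunzin (Recipe 6), but lunzin is never obtained. ionsyl would need lunyul and dalgal (Recipe 8), but dalgal is never obtained. dalgal would need lunzin and selzan (Recipe 3), but lunzin is never obtained.

yorpyr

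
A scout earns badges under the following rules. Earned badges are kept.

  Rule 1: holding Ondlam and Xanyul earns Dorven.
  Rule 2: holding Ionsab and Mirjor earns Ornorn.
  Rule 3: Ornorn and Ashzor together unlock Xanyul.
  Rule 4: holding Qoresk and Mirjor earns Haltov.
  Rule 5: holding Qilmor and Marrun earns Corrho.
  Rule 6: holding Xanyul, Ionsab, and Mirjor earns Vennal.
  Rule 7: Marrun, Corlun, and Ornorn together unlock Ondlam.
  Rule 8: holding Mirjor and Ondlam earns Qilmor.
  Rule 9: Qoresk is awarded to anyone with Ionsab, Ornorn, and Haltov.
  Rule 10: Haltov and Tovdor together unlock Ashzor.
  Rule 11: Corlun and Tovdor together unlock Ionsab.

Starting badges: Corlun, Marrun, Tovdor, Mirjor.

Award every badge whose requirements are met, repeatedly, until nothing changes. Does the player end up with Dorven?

Dorven would need Ondlam and Xanyul (Rule 1), but Xanyul is never earned.

No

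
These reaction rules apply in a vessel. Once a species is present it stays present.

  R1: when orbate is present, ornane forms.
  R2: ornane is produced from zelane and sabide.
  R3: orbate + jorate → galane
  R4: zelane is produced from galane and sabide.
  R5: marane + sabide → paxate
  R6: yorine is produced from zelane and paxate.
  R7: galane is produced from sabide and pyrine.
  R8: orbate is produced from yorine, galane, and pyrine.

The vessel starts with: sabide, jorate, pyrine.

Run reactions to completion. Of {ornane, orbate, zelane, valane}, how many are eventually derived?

sabide and pyrine present → galane forms (R7).
galane and sabide present → zelane forms (R4).
zelane and sabide present → ornane forms (R2).
ornane: reached.
orbate would need yorine, galane, and pyrine (R8), but yorine never forms.
zelane: reached.
No rule produces valane, and it is not given.
Reached: ornane and zelane — 2 of the 4.

2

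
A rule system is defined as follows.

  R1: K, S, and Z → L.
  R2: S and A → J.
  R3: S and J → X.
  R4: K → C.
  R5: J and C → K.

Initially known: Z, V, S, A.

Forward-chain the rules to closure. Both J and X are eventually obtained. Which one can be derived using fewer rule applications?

J

J: S and A hold, so J follows (R2). [1 rule application]
X: S and A hold, so J follows (R2). S and J hold, so X follows (R3). [2 rule applications]
J needs fewer.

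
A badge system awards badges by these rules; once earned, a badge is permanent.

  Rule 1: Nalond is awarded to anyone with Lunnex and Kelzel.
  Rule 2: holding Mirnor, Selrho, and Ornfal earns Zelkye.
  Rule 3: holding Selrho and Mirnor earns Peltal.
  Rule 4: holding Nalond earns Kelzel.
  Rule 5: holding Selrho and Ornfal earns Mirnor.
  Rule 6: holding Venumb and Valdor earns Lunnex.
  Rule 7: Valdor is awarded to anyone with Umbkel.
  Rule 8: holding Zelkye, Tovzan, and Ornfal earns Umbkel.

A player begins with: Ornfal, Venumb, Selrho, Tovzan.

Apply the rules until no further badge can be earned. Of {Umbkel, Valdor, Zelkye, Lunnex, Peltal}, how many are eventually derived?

With Selrho and Ornfal, Mirnor is earned (Rule 5).
With Selrho and Mirnor, Peltal is earned (Rule 3).
With Mirnor, Selrho, and Ornfal, Zelkye is earned (Rule 2).
With Zelkye, Tovzan, and Ornfal, Umbkel is earned (Rule 8).
With Umbkel, Valdor is earned (Rule 7).
With Venumb and Valdor, Lunnex is earned (Rule 6).
Umbkel: reached.
Valdor: reached.
Zelkye: reached.
Lunnex: reached.
Peltal: reached.
All 5 are reached.

5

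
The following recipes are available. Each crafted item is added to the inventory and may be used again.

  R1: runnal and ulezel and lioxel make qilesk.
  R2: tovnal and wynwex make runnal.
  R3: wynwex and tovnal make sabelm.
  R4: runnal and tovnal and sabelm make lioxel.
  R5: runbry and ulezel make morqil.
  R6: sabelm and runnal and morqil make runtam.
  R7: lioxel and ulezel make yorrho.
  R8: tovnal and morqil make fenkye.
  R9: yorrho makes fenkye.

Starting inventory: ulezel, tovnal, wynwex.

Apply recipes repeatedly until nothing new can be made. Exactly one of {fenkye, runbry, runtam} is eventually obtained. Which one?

Using R3, wynwex and tovnal make sabelm.
tovnal and wynwex → runnal (R2).
runnal and tovnal and sabelm → lioxel (R4).
lioxel and ulezel → yorrho (R7).
yorrho → fenkye (R9).
runtam would need sabelm, runnal, and morqil (R6), but morqil is never obtained. No rule produces runbry, and it is not given.

fenkye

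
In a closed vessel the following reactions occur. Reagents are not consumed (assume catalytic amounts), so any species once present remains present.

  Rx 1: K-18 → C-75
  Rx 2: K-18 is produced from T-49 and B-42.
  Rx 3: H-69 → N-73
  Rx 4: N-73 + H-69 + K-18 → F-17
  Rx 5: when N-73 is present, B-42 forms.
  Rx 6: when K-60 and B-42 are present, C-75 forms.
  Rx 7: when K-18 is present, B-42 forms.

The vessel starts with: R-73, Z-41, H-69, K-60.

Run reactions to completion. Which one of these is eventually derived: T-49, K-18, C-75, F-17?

H-69 present → N-73 forms (Rx 3).
N-73 present → B-42 forms (Rx 5).
K-60 and B-42 present → C-75 forms (Rx 6).
F-17 would need N-73, H-69, and K-18 (Rx 4), but K-18 never forms. K-18 would need T-49 and B-42 (Rx 2), but T-49 never forms. No rule produces T-49, and it is not given.

C-75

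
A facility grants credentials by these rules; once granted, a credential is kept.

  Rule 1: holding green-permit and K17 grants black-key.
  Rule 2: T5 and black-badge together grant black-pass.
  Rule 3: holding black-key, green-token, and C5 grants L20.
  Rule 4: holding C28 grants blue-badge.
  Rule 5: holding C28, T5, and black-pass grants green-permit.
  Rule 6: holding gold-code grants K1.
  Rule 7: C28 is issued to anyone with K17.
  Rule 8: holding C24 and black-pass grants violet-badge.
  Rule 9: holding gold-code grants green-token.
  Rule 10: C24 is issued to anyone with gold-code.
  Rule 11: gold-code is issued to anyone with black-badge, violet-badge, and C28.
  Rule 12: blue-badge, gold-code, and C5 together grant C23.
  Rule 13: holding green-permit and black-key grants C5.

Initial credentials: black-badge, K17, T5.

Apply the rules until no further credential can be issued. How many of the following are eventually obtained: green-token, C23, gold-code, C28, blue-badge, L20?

2

Holding K17 grants C28 (Rule 7).
Holding C28 grants blue-badge (Rule 4).
green-token would need gold-code (Rule 9), but gold-code is never granted.
C23 would need blue-badge, gold-code, and C5 (Rule 12), but gold-code is never granted.
gold-code would need black-badge, violet-badge, and C28 (Rule 11), but violet-badge is never granted.
C28: reached.
blue-badge: reached.
L20 would need black-key, green-token, and C5 (Rule 3), but green-token is never granted.
Reached: C28 and blue-badge — 2 of the 6.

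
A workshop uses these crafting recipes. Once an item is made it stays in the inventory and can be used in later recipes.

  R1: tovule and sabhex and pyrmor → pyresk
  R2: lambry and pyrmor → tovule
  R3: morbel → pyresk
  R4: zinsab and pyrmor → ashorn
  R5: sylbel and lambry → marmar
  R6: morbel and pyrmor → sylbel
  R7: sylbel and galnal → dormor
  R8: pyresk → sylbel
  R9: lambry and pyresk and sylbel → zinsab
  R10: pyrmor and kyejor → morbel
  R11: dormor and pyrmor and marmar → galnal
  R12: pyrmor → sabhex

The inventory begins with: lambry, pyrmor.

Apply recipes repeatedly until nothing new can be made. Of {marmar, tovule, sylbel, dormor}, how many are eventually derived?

3

lambry and pyrmor → tovule (R2).
Using R12, pyrmor makes sabhex.
Using R1, tovule, sabhex, and pyrmor make pyresk.
pyresk → sylbel (R8).
sylbel and lambry → marmar (R5).
marmar: reached.
tovule: reached.
sylbel: reached.
dormor would need sylbel and galnal (R7), but galnal is never obtained.
Reached: marmar, tovule, and sylbel — 3 of the 4.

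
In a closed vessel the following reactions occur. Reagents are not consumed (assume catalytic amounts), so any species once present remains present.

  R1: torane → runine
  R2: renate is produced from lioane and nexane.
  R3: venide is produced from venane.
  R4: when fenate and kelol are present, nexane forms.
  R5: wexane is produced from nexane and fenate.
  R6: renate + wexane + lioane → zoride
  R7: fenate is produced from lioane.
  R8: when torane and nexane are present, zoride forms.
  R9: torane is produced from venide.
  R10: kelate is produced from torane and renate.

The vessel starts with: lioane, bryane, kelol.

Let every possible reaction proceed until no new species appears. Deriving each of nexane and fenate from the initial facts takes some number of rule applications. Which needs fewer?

fenate

fenate: lioane present → fenate forms (R7). [1 rule application]
nexane: lioane present → fenate forms (R7). fenate and kelol present → nexane forms (R4). [2 rule applications]
fenate needs fewer.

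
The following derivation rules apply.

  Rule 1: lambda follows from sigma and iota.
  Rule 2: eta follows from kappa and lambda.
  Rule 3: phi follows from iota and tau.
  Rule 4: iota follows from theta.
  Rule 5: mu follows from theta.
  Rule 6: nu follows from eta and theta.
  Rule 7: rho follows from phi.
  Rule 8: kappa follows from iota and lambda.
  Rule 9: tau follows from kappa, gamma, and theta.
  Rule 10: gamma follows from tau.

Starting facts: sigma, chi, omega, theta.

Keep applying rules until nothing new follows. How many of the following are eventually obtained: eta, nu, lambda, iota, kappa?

theta holds, so iota follows (Rule 4).
From sigma and iota, Rule 1 gives lambda.
From iota and lambda, Rule 8 gives kappa.
kappa and lambda hold, so eta follows (Rule 2).
From eta and theta, Rule 6 gives nu.
eta: reached.
nu: reached.
lambda: reached.
iota: reached.
kappa: reached.
All 5 are reached.

5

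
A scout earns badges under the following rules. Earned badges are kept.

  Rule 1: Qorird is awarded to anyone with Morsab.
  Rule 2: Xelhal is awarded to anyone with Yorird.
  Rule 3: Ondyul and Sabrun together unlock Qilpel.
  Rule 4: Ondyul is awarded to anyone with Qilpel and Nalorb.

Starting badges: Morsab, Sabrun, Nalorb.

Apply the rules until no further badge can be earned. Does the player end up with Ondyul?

No

Ondyul would need Qilpel and Nalorb (Rule 4), but Qilpel is never earned.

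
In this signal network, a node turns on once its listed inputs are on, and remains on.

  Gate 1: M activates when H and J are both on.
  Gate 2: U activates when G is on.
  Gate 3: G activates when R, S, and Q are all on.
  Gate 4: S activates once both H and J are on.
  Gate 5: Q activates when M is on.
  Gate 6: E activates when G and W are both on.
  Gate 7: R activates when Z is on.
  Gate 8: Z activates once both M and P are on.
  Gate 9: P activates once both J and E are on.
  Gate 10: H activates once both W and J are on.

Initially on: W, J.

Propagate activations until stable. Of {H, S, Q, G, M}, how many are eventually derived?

4

W and J are on, so H activates (Gate 10).
H and J are on, so M activates (Gate 1).
Gate 4: H and J on → S on.
Gate 5: M on → Q on.
H: reached.
S: reached.
Q: reached.
G would need R, S, and Q (Gate 3), but R never turns on.
M: reached.
Reached: H, S, Q, and M — 4 of the 5.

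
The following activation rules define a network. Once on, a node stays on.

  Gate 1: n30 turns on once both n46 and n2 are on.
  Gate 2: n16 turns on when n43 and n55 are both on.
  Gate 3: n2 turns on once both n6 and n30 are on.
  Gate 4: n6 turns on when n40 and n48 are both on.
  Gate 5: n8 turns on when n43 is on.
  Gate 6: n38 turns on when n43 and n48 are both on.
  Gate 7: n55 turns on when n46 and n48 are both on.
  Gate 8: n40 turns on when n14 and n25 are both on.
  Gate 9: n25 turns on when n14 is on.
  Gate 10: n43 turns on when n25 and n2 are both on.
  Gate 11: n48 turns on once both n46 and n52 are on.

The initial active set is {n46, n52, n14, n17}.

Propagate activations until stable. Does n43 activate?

No

n43 would need n25 and n2 (Gate 10), but n2 never turns on.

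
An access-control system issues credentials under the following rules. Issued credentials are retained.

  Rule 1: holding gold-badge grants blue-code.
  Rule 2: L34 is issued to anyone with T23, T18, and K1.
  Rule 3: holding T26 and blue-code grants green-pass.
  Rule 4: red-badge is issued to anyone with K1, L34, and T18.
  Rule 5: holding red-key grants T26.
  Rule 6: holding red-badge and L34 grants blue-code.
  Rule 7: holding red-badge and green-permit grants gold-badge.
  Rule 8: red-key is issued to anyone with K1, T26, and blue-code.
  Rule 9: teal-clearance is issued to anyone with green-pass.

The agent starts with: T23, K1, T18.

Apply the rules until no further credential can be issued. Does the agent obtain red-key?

No

red-key would need K1, T26, and blue-code (Rule 8), but T26 is never granted.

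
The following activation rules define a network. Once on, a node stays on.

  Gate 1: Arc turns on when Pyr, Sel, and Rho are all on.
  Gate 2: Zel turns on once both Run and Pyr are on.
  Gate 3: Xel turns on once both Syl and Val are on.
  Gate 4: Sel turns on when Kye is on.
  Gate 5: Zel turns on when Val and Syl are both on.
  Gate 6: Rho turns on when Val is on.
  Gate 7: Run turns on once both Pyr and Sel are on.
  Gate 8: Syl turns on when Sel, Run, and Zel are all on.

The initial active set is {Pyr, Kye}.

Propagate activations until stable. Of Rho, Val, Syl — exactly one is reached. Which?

Gate 4: Kye on → Sel on.
Gate 7: Pyr and Sel on → Run on.
Run and Pyr are on, so Zel turns on (Gate 2).
Gate 8: Sel, Run, and Zel on → Syl on.
No rule produces Val, and it is not given. Rho would need Val (Gate 6), but Val never turns on.

Syl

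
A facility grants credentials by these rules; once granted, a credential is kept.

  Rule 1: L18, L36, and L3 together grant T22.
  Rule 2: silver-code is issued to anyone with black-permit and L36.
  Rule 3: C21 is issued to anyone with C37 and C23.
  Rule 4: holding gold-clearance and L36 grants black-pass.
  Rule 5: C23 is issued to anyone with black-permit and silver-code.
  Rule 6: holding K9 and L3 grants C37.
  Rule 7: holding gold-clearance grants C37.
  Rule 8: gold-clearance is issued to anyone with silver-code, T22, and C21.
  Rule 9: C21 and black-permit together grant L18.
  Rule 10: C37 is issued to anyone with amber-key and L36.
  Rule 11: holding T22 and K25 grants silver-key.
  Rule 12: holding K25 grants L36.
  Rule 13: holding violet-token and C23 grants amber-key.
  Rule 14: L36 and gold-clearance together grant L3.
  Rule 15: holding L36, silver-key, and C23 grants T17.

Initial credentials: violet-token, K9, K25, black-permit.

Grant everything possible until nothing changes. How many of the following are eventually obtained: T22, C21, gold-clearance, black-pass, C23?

2

Holding K25 grants L36 (Rule 12).
Holding black-permit and L36 grants silver-code (Rule 2).
Holding black-permit and silver-code grants C23 (Rule 5).
Holding violet-token and C23 grants amber-key (Rule 13).
Holding amber-key and L36 grants C37 (Rule 10).
Holding C37 and C23 grants C21 (Rule 3).
T22 would need L18, L36, and L3 (Rule 1), but L3 is never granted.
C21: reached.
gold-clearance would need silver-code, T22, and C21 (Rule 8), but T22 is never granted.
black-pass would need gold-clearance and L36 (Rule 4), but gold-clearance is never granted.
C23: reached.
Reached: C21 and C23 — 2 of the 5.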